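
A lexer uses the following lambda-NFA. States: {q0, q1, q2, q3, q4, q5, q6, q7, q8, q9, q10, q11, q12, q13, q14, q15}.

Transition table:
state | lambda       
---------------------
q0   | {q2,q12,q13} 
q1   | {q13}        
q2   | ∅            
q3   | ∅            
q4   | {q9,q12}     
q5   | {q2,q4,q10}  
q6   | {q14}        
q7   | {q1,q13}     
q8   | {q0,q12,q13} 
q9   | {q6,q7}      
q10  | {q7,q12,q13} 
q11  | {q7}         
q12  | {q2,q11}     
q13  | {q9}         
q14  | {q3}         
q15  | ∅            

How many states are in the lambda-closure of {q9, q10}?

Start with {q9, q10}.
From q9 via lambda: add q6, q7.
From q10 via lambda: add q12, q13.
From q6 via lambda: add q14.
From q7 via lambda: add q1.
From q12 via lambda: add q2, q11.
From q14 via lambda: add q3.
lambda-closure = {q1, q2, q3, q6, q7, q9, q10, q11, q12, q13, q14}, which has 11 states.

11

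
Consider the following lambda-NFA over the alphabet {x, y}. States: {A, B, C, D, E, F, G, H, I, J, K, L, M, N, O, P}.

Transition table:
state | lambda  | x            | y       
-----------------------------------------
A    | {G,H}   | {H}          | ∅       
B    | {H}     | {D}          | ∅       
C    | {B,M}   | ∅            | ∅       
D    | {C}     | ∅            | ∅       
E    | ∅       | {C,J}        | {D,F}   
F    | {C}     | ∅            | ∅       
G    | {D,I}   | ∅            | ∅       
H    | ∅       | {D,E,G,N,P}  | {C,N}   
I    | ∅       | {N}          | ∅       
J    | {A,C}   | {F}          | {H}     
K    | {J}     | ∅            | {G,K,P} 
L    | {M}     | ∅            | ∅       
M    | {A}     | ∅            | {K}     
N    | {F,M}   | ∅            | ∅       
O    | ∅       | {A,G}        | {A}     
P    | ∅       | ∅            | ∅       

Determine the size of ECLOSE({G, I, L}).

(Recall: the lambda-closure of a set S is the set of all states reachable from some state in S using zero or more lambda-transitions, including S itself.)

Start with {G, I, L}.
From G via lambda: add D.
From L via lambda: add M.
From D via lambda: add C.
From M via lambda: add A.
From A via lambda: add H.
From C via lambda: add B.
lambda-closure = {A, B, C, D, G, H, I, L, M}, which has 9 states.

9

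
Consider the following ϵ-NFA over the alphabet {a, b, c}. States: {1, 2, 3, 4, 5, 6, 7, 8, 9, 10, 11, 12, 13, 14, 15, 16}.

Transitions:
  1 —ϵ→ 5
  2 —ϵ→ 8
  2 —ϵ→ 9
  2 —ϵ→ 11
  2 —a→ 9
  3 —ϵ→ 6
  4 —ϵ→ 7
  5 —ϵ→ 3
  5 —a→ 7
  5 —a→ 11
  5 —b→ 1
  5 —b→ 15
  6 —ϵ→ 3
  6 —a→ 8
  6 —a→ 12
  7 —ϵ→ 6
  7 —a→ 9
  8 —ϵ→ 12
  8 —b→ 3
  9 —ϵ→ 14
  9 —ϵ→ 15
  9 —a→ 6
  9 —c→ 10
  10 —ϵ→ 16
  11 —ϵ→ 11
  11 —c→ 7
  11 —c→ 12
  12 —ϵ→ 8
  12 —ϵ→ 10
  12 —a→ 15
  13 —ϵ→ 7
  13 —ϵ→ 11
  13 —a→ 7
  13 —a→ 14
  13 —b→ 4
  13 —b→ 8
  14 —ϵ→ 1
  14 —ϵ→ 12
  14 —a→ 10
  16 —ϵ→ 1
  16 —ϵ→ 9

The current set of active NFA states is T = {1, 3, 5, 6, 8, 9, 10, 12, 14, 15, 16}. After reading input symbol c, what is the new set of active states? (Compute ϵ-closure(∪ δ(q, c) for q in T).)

{1, 3, 5, 6, 8, 9, 10, 12, 14, 15, 16}

9 on c → {10}.
No c-transition from 1, 3, 5, 6, 8, 10, 12, 14, 15, 16.
Union after reading c: {10}.
Now take the ϵ-closure:
From 10 via ϵ: add 16.
From 16 via ϵ: add 1, 9.
From 1 via ϵ: add 5.
From 9 via ϵ: add 14, 15.
From 5 via ϵ: add 3.
From 14 via ϵ: add 12.
From 3 via ϵ: add 6.
From 12 via ϵ: add 8.
No new states can be added; the closed set is {1, 3, 5, 6, 8, 9, 10, 12, 14, 15, 16}.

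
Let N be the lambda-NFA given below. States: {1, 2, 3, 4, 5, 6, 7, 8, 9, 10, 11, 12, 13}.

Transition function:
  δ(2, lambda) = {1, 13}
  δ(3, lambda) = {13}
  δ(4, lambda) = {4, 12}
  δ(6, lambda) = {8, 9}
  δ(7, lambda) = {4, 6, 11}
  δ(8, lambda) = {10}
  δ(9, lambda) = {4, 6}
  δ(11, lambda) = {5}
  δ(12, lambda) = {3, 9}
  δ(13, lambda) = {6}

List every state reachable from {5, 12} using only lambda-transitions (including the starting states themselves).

{3, 4, 5, 6, 8, 9, 10, 12, 13}

Start with {5, 12}.
From 12 via lambda: add 3, 9.
From 3 via lambda: add 13.
From 9 via lambda: add 4, 6.
From 6 via lambda: add 8.
From 8 via lambda: add 10.
No new states can be added; the closed set is {3, 4, 5, 6, 8, 9, 10, 12, 13}.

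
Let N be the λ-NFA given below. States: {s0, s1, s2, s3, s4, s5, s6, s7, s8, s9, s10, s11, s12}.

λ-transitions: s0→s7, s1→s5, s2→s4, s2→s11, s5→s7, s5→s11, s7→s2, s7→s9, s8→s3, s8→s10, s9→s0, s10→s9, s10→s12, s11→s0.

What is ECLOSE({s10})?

Start with {s10}.
From s10 via λ: add s9, s12.
From s9 via λ: add s0.
From s0 via λ: add s7.
From s7 via λ: add s2.
From s2 via λ: add s4, s11.
No new states can be added; the closed set is {s0, s2, s4, s7, s9, s10, s11, s12}.

{s0, s2, s4, s7, s9, s10, s11, s12}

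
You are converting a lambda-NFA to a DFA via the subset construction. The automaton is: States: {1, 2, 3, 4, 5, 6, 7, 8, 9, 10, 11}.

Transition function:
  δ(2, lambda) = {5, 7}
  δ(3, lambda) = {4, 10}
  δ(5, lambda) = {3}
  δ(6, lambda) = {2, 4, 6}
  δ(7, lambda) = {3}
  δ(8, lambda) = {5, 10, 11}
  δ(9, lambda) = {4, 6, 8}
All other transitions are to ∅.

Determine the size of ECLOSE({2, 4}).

Start with {2, 4}.
From 2 via lambda: add 5, 7.
From 5 via lambda: add 3.
From 3 via lambda: add 10.
lambda-closure = {2, 3, 4, 5, 7, 10}, which has 6 states.

6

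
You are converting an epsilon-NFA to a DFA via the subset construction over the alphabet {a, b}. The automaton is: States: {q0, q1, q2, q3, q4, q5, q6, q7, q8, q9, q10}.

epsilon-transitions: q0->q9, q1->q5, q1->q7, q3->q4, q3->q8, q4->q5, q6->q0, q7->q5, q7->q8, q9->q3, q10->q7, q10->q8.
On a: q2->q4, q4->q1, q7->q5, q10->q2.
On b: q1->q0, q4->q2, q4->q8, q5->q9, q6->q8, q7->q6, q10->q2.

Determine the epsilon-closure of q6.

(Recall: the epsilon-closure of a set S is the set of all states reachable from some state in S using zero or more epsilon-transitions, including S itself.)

Start with {q6}.
From q6 via epsilon: add q0.
From q0 via epsilon: add q9.
From q9 via epsilon: add q3.
From q3 via epsilon: add q4, q8.
From q4 via epsilon: add q5.
No new states can be added; the closed set is {q0, q3, q4, q5, q6, q8, q9}.

{q0, q3, q4, q5, q6, q8, q9}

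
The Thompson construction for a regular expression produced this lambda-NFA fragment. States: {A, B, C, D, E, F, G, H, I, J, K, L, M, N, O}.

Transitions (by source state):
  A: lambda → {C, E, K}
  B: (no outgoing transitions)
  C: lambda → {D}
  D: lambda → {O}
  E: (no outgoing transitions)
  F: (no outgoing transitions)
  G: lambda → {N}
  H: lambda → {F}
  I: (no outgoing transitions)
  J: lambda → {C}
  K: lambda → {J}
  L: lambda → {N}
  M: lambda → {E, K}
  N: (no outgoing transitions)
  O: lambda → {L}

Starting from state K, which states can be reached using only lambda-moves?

{C, D, J, K, L, N, O}

Start with {K}.
From K via lambda: add J.
From J via lambda: add C.
From C via lambda: add D.
From D via lambda: add O.
From O via lambda: add L.
From L via lambda: add N.
No new states can be added; the closed set is {C, D, J, K, L, N, O}.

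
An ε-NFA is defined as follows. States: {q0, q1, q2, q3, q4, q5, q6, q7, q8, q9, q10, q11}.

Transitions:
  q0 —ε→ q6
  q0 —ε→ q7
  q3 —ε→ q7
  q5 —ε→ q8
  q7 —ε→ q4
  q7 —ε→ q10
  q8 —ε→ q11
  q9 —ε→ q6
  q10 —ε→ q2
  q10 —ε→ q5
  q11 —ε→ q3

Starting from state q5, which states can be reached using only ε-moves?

Start with {q5}.
From q5 via ε: add q8.
From q8 via ε: add q11.
From q11 via ε: add q3.
From q3 via ε: add q7.
From q7 via ε: add q4, q10.
From q10 via ε: add q2.
No new states can be added; the closed set is {q2, q3, q4, q5, q7, q8, q10, q11}.

{q2, q3, q4, q5, q7, q8, q10, q11}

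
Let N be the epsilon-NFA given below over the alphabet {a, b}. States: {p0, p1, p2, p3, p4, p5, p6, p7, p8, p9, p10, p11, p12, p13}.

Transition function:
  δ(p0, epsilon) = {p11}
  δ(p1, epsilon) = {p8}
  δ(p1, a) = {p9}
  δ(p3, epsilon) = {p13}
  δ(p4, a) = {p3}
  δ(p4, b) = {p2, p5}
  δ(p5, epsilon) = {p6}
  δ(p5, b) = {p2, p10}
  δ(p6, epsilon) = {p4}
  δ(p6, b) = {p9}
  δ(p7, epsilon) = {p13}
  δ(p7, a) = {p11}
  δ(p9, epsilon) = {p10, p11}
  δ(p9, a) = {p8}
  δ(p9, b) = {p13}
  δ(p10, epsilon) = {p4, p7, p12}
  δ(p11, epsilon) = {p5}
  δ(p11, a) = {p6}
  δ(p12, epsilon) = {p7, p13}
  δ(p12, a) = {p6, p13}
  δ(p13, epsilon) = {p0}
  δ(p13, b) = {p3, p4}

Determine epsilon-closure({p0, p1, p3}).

Start with {p0, p1, p3}.
From p0 via epsilon: add p11.
From p1 via epsilon: add p8.
From p3 via epsilon: add p13.
From p11 via epsilon: add p5.
From p5 via epsilon: add p6.
From p6 via epsilon: add p4.
No new states can be added; the closed set is {p0, p1, p3, p4, p5, p6, p8, p11, p13}.

{p0, p1, p3, p4, p5, p6, p8, p11, p13}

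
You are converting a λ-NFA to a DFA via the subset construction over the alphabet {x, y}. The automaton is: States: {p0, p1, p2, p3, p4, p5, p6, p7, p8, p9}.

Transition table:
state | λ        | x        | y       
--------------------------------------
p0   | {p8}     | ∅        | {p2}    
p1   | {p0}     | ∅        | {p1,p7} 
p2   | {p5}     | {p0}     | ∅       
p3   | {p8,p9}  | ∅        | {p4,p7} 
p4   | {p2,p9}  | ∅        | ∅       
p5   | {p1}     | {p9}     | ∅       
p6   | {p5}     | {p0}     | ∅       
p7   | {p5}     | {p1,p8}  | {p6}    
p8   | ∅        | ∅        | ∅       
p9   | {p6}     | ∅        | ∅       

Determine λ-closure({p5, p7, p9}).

Start with {p5, p7, p9}.
From p5 via λ: add p1.
From p9 via λ: add p6.
From p1 via λ: add p0.
From p0 via λ: add p8.
No new states can be added; the closed set is {p0, p1, p5, p6, p7, p8, p9}.

{p0, p1, p5, p6, p7, p8, p9}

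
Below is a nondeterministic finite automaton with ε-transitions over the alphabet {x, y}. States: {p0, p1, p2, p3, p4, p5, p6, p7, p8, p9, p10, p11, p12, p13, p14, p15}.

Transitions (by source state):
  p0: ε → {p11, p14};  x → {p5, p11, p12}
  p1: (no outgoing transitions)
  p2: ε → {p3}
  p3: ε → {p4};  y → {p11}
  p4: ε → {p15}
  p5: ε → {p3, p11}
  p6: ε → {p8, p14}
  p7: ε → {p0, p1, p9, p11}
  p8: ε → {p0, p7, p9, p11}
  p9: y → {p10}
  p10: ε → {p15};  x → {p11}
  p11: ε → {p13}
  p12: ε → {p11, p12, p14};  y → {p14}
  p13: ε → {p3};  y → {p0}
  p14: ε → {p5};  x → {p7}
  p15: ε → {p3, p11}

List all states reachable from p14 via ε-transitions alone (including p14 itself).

{p3, p4, p5, p11, p13, p14, p15}

Start with {p14}.
From p14 via ε: add p5.
From p5 via ε: add p3, p11.
From p3 via ε: add p4.
From p11 via ε: add p13.
From p4 via ε: add p15.
No new states can be added; the closed set is {p3, p4, p5, p11, p13, p14, p15}.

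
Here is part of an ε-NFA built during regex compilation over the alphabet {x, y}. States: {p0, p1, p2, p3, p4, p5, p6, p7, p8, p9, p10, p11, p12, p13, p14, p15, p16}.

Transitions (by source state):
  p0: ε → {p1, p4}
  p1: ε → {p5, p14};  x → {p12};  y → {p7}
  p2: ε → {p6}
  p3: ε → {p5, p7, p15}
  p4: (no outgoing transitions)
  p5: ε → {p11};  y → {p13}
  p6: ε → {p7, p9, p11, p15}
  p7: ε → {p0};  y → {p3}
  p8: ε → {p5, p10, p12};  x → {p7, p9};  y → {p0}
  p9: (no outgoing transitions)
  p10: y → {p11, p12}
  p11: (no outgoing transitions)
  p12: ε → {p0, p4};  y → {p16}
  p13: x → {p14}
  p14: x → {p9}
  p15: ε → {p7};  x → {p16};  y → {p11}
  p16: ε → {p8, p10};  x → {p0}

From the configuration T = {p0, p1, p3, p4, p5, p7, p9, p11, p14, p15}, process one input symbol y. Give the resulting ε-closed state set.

p1 on y → {p7}.
p5 on y → {p13}.
p7 on y → {p3}.
p15 on y → {p11}.
No y-transition from p0, p3, p4, p9, p11, p14.
Union after reading y: {p3, p7, p11, p13}.
Now take the ε-closure:
From p3 via ε: add p5, p15.
From p7 via ε: add p0.
From p0 via ε: add p1, p4.
From p1 via ε: add p14.
No new states can be added; the closed set is {p0, p1, p3, p4, p5, p7, p11, p13, p14, p15}.

{p0, p1, p3, p4, p5, p7, p11, p13, p14, p15}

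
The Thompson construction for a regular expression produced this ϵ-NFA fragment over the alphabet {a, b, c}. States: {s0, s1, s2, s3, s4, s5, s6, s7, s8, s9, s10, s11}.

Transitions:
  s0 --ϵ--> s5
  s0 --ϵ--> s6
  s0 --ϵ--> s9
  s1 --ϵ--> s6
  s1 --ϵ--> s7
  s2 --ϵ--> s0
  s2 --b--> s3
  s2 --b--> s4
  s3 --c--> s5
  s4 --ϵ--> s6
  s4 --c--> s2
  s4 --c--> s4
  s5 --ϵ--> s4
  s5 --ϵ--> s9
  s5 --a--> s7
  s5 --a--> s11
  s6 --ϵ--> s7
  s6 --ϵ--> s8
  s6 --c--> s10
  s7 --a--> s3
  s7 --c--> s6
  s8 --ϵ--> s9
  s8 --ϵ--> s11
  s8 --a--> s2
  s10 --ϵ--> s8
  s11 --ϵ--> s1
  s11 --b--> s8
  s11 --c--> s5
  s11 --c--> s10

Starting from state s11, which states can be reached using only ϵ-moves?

{s1, s6, s7, s8, s9, s11}

Start with {s11}.
From s11 via ϵ: add s1.
From s1 via ϵ: add s6, s7.
From s6 via ϵ: add s8.
From s8 via ϵ: add s9.
No new states can be added; the closed set is {s1, s6, s7, s8, s9, s11}.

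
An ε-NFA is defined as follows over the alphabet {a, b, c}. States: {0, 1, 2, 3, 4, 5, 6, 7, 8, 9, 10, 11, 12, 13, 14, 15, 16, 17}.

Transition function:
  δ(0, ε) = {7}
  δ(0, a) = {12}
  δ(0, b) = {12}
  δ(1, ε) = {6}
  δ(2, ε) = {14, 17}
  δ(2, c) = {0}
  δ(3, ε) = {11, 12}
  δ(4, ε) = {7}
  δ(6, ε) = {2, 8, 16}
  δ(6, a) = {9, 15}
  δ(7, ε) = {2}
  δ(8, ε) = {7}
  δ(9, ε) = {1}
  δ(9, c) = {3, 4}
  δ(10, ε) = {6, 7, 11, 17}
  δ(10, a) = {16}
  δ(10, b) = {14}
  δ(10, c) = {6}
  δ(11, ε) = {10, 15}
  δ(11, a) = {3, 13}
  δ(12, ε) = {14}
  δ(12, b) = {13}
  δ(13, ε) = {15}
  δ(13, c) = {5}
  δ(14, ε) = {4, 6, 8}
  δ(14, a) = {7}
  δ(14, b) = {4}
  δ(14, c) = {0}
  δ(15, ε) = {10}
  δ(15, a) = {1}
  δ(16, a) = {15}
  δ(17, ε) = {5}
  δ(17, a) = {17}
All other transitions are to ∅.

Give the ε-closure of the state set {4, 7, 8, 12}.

Start with {4, 7, 8, 12}.
From 7 via ε: add 2.
From 12 via ε: add 14.
From 2 via ε: add 17.
From 14 via ε: add 6.
From 6 via ε: add 16.
From 17 via ε: add 5.
No new states can be added; the closed set is {2, 4, 5, 6, 7, 8, 12, 14, 16, 17}.

{2, 4, 5, 6, 7, 8, 12, 14, 16, 17}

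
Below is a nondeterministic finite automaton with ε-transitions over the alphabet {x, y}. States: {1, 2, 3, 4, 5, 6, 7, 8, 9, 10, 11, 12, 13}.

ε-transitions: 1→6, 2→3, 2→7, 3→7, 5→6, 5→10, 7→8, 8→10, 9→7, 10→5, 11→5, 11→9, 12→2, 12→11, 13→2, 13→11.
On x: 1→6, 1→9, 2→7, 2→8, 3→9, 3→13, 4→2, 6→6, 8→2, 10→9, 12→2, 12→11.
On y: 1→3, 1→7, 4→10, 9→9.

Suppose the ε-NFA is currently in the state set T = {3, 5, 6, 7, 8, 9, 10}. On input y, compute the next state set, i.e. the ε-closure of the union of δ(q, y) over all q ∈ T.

9 on y → {9}.
No y-transition from 3, 5, 6, 7, 8, 10.
Union after reading y: {9}.
Now take the ε-closure:
From 9 via ε: add 7.
From 7 via ε: add 8.
From 8 via ε: add 10.
From 10 via ε: add 5.
From 5 via ε: add 6.
No new states can be added; the closed set is {5, 6, 7, 8, 9, 10}.

{5, 6, 7, 8, 9, 10}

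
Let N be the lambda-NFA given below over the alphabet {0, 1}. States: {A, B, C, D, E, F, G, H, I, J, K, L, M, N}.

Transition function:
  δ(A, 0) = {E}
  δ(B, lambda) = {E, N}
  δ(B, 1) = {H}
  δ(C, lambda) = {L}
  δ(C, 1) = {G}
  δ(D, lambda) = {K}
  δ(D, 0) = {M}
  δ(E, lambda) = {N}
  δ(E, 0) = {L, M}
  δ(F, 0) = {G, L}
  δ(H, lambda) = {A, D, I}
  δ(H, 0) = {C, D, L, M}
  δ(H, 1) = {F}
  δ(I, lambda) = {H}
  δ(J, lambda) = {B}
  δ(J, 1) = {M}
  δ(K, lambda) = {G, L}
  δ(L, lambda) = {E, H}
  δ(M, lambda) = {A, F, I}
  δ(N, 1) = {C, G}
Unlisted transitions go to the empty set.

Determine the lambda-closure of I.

{A, D, E, G, H, I, K, L, N}

Start with {I}.
From I via lambda: add H.
From H via lambda: add A, D.
From D via lambda: add K.
From K via lambda: add G, L.
From L via lambda: add E.
From E via lambda: add N.
No new states can be added; the closed set is {A, D, E, G, H, I, K, L, N}.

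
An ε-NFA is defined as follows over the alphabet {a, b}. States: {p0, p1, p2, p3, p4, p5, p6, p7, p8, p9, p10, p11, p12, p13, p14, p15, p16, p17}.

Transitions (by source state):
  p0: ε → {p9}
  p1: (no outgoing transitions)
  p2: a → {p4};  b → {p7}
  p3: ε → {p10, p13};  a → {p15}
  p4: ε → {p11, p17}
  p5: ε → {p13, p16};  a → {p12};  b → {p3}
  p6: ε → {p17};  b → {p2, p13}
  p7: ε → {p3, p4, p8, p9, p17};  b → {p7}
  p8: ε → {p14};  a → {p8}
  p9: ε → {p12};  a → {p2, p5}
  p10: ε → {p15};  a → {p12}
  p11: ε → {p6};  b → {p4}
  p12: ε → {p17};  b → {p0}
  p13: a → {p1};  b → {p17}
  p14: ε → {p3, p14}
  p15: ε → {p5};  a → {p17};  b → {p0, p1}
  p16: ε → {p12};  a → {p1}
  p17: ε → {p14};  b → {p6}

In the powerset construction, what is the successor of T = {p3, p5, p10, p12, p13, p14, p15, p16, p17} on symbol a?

p3 on a → {p15}.
p5 on a → {p12}.
p10 on a → {p12}.
p13 on a → {p1}.
p15 on a → {p17}.
p16 on a → {p1}.
No a-transition from p12, p14, p17.
Union after reading a: {p1, p12, p15, p17}.
Now take the ε-closure:
From p15 via ε: add p5.
From p17 via ε: add p14.
From p5 via ε: add p13, p16.
From p14 via ε: add p3.
From p3 via ε: add p10.
No new states can be added; the closed set is {p1, p3, p5, p10, p12, p13, p14, p15, p16, p17}.

{p1, p3, p5, p10, p12, p13, p14, p15, p16, p17}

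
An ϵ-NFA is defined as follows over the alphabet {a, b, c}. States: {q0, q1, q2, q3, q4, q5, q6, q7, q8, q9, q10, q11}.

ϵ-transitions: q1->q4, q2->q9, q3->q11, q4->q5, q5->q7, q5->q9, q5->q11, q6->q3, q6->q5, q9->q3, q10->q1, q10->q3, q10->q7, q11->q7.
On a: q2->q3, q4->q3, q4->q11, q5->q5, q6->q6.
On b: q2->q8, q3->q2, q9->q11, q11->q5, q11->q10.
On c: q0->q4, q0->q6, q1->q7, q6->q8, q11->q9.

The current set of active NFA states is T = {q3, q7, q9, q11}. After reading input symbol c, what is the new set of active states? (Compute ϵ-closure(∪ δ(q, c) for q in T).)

{q3, q7, q9, q11}

q11 on c → {q9}.
No c-transition from q3, q7, q9.
Union after reading c: {q9}.
Now take the ϵ-closure:
From q9 via ϵ: add q3.
From q3 via ϵ: add q11.
From q11 via ϵ: add q7.
No new states can be added; the closed set is {q3, q7, q9, q11}.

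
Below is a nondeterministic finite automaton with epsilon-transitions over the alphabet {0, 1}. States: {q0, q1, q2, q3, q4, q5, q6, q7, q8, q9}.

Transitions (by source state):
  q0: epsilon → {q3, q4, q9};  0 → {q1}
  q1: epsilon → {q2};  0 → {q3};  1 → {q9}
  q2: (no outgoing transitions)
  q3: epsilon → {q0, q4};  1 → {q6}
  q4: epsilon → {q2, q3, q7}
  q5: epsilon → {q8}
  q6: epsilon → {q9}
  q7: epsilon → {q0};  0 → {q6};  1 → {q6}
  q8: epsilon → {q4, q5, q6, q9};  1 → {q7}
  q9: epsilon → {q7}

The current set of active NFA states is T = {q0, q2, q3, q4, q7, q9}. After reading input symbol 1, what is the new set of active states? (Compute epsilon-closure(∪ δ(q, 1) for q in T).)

q3 on 1 → {q6}.
q7 on 1 → {q6}.
No 1-transition from q0, q2, q4, q9.
Union after reading 1: {q6}.
Now take the epsilon-closure:
From q6 via epsilon: add q9.
From q9 via epsilon: add q7.
From q7 via epsilon: add q0.
From q0 via epsilon: add q3, q4.
From q4 via epsilon: add q2.
No new states can be added; the closed set is {q0, q2, q3, q4, q6, q7, q9}.

{q0, q2, q3, q4, q6, q7, q9}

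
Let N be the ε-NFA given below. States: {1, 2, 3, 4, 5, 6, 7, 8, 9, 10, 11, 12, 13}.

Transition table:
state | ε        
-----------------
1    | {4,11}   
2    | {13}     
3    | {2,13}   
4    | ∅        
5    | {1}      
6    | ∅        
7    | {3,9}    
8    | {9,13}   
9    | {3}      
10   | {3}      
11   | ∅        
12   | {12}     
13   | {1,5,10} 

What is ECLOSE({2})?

{1, 2, 3, 4, 5, 10, 11, 13}

Start with {2}.
From 2 via ε: add 13.
From 13 via ε: add 1, 5, 10.
From 1 via ε: add 4, 11.
From 10 via ε: add 3.
No new states can be added; the closed set is {1, 2, 3, 4, 5, 10, 11, 13}.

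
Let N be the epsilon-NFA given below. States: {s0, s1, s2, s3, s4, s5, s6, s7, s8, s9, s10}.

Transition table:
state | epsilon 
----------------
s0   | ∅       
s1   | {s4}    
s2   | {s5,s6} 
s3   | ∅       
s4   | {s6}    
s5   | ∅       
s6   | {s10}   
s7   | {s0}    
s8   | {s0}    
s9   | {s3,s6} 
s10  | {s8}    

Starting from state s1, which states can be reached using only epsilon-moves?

Start with {s1}.
From s1 via epsilon: add s4.
From s4 via epsilon: add s6.
From s6 via epsilon: add s10.
From s10 via epsilon: add s8.
From s8 via epsilon: add s0.
No new states can be added; the closed set is {s0, s1, s4, s6, s8, s10}.

{s0, s1, s4, s6, s8, s10}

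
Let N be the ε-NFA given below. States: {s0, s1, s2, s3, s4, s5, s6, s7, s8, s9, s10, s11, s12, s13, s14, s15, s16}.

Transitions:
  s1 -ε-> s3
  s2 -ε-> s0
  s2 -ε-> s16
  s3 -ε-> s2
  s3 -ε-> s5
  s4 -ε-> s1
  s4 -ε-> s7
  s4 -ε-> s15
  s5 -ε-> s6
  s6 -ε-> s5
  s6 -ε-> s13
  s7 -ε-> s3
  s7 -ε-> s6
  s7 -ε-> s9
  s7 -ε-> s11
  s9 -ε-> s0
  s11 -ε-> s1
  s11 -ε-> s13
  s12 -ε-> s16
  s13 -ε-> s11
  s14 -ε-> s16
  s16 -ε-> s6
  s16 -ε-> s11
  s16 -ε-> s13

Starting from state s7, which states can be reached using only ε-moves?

Start with {s7}.
From s7 via ε: add s3, s6, s9, s11.
From s3 via ε: add s2, s5.
From s6 via ε: add s13.
From s9 via ε: add s0.
From s11 via ε: add s1.
From s2 via ε: add s16.
No new states can be added; the closed set is {s0, s1, s2, s3, s5, s6, s7, s9, s11, s13, s16}.

{s0, s1, s2, s3, s5, s6, s7, s9, s11, s13, s16}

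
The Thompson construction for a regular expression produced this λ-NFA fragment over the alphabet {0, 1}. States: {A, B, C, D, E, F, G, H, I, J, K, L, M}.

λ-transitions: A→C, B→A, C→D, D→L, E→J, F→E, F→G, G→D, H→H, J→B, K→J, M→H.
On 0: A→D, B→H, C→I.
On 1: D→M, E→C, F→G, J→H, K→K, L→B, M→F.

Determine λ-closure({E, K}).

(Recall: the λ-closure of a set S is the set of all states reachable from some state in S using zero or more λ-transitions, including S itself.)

Start with {E, K}.
From E via λ: add J.
From J via λ: add B.
From B via λ: add A.
From A via λ: add C.
From C via λ: add D.
From D via λ: add L.
No new states can be added; the closed set is {A, B, C, D, E, J, K, L}.

{A, B, C, D, E, J, K, L}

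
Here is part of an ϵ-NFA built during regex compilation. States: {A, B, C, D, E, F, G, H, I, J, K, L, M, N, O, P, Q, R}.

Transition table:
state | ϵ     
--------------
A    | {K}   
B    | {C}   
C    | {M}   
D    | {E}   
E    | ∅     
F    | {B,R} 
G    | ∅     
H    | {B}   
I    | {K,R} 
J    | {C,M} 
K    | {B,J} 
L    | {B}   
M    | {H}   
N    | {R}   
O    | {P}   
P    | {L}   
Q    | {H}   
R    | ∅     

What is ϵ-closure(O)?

{B, C, H, L, M, O, P}

Start with {O}.
From O via ϵ: add P.
From P via ϵ: add L.
From L via ϵ: add B.
From B via ϵ: add C.
From C via ϵ: add M.
From M via ϵ: add H.
No new states can be added; the closed set is {B, C, H, L, M, O, P}.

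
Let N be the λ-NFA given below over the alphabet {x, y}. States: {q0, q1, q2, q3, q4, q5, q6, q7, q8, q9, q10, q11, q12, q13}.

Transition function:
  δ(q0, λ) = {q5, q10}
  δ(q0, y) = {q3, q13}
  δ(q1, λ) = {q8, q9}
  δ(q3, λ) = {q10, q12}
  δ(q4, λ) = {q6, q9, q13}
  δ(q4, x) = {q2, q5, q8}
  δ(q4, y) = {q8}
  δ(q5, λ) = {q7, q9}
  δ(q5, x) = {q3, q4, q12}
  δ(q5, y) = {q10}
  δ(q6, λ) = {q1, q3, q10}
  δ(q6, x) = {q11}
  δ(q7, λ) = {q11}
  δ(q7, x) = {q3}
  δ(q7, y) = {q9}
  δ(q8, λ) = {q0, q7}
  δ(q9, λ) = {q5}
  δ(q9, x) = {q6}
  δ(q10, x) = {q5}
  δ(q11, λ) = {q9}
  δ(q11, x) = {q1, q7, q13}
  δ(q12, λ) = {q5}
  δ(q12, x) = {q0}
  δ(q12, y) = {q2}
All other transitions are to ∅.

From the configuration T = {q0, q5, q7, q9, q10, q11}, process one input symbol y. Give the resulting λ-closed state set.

q0 on y → {q3, q13}.
q5 on y → {q10}.
q7 on y → {q9}.
No y-transition from q9, q10, q11.
Union after reading y: {q3, q9, q10, q13}.
Now take the λ-closure:
From q3 via λ: add q12.
From q9 via λ: add q5.
From q5 via λ: add q7.
From q7 via λ: add q11.
No new states can be added; the closed set is {q3, q5, q7, q9, q10, q11, q12, q13}.

{q3, q5, q7, q9, q10, q11, q12, q13}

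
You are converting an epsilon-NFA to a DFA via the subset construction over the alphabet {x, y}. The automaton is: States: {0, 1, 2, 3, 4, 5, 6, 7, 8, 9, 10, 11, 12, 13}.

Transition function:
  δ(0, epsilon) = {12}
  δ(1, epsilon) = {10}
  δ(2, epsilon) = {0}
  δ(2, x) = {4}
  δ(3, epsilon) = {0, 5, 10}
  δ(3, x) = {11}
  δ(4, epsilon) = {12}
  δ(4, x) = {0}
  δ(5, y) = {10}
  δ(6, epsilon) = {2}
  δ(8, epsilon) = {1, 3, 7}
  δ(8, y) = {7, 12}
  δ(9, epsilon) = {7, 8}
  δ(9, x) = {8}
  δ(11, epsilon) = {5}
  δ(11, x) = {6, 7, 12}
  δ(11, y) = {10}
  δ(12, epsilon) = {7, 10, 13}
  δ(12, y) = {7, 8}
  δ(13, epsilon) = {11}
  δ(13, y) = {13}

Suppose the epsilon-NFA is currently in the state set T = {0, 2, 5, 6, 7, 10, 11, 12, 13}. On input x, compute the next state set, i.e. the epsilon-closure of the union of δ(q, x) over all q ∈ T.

2 on x → {4}.
11 on x → {6, 7, 12}.
No x-transition from 0, 5, 6, 7, 10, 12, 13.
Union after reading x: {4, 6, 7, 12}.
Now take the epsilon-closure:
From 6 via epsilon: add 2.
From 12 via epsilon: add 10, 13.
From 2 via epsilon: add 0.
From 13 via epsilon: add 11.
From 11 via epsilon: add 5.
No new states can be added; the closed set is {0, 2, 4, 5, 6, 7, 10, 11, 12, 13}.

{0, 2, 4, 5, 6, 7, 10, 11, 12, 13}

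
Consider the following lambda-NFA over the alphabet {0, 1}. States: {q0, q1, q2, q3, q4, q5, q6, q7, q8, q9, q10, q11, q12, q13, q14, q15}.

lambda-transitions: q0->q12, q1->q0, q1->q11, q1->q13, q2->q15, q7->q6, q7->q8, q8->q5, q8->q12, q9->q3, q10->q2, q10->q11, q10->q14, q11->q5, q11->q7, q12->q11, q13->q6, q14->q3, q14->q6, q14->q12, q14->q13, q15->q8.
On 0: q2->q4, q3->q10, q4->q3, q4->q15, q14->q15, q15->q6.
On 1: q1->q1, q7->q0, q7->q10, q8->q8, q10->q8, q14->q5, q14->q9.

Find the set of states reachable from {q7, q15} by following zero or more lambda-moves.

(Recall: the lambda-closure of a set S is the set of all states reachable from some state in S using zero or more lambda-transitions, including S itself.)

Start with {q7, q15}.
From q7 via lambda: add q6, q8.
From q8 via lambda: add q5, q12.
From q12 via lambda: add q11.
No new states can be added; the closed set is {q5, q6, q7, q8, q11, q12, q15}.

{q5, q6, q7, q8, q11, q12, q15}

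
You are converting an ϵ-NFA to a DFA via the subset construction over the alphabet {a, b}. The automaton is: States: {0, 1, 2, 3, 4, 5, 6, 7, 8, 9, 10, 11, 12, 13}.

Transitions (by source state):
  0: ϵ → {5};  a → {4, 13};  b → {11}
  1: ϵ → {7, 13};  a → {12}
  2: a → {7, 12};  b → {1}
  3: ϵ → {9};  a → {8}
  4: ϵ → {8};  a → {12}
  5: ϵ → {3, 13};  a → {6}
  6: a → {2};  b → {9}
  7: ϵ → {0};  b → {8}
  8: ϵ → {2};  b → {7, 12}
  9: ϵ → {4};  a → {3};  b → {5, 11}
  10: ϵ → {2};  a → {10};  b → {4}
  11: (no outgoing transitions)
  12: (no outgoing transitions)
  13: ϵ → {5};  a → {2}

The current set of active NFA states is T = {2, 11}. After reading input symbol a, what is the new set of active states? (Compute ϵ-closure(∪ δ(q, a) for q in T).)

2 on a → {7, 12}.
No a-transition from 11.
Union after reading a: {7, 12}.
Now take the ϵ-closure:
From 7 via ϵ: add 0.
From 0 via ϵ: add 5.
From 5 via ϵ: add 3, 13.
From 3 via ϵ: add 9.
From 9 via ϵ: add 4.
From 4 via ϵ: add 8.
From 8 via ϵ: add 2.
No new states can be added; the closed set is {0, 2, 3, 4, 5, 7, 8, 9, 12, 13}.

{0, 2, 3, 4, 5, 7, 8, 9, 12, 13}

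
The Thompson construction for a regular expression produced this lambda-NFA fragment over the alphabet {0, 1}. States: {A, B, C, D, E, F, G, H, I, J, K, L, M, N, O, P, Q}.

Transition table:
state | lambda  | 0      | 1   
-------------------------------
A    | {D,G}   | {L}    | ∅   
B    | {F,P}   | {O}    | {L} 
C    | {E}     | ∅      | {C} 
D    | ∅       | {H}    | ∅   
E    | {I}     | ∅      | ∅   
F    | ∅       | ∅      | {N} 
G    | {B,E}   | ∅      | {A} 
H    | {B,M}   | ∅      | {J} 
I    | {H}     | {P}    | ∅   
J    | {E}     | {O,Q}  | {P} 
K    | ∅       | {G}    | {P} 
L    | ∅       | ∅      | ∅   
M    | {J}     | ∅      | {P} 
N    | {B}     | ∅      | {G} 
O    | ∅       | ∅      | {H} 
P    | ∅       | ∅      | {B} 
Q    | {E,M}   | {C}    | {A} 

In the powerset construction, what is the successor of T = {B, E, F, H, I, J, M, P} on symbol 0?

B on 0 → {O}.
I on 0 → {P}.
J on 0 → {O, Q}.
No 0-transition from E, F, H, M, P.
Union after reading 0: {O, P, Q}.
Now take the lambda-closure:
From Q via lambda: add E, M.
From E via lambda: add I.
From M via lambda: add J.
From I via lambda: add H.
From H via lambda: add B.
From B via lambda: add F.
No new states can be added; the closed set is {B, E, F, H, I, J, M, O, P, Q}.

{B, E, F, H, I, J, M, O, P, Q}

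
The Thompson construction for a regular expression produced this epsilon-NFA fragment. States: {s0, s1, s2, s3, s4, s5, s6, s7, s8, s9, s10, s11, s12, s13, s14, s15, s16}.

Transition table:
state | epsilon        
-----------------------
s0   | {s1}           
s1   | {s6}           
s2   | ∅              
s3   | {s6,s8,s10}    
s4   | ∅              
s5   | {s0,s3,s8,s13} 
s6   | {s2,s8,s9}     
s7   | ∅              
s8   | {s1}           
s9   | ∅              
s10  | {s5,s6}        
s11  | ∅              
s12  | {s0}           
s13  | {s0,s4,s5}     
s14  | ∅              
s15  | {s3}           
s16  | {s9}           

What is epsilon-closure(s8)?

Start with {s8}.
From s8 via epsilon: add s1.
From s1 via epsilon: add s6.
From s6 via epsilon: add s2, s9.
No new states can be added; the closed set is {s1, s2, s6, s8, s9}.

{s1, s2, s6, s8, s9}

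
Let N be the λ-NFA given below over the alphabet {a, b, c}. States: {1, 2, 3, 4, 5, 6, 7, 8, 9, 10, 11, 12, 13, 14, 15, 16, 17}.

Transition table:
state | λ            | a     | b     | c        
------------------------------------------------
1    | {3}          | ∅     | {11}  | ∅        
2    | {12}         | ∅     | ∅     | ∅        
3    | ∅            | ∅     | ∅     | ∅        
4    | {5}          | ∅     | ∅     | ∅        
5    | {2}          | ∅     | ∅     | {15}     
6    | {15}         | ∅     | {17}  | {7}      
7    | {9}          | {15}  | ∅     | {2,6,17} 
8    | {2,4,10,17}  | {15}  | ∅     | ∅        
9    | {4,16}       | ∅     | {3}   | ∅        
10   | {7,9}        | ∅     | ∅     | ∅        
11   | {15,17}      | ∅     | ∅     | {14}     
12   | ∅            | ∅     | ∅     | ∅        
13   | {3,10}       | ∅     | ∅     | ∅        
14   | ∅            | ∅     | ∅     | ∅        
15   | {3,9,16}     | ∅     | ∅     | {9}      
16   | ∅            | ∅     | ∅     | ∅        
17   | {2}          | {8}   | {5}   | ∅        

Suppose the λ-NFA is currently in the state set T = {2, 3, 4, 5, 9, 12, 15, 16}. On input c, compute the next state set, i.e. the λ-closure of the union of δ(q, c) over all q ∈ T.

{2, 3, 4, 5, 9, 12, 15, 16}

5 on c → {15}.
15 on c → {9}.
No c-transition from 2, 3, 4, 9, 12, 16.
Union after reading c: {9, 15}.
Now take the λ-closure:
From 9 via λ: add 4, 16.
From 15 via λ: add 3.
From 4 via λ: add 5.
From 5 via λ: add 2.
From 2 via λ: add 12.
No new states can be added; the closed set is {2, 3, 4, 5, 9, 12, 15, 16}.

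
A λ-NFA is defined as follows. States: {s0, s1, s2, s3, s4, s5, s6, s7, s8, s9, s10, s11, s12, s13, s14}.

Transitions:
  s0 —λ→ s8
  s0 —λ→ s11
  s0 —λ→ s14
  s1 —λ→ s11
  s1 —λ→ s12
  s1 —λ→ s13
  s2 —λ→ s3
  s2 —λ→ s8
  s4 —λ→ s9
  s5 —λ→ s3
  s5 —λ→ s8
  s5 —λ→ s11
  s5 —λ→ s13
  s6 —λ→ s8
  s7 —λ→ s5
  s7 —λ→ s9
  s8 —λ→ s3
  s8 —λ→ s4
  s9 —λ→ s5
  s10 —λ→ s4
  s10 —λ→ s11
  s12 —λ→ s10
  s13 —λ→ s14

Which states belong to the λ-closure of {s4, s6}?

{s3, s4, s5, s6, s8, s9, s11, s13, s14}

Start with {s4, s6}.
From s4 via λ: add s9.
From s6 via λ: add s8.
From s8 via λ: add s3.
From s9 via λ: add s5.
From s5 via λ: add s11, s13.
From s13 via λ: add s14.
No new states can be added; the closed set is {s3, s4, s5, s6, s8, s9, s11, s13, s14}.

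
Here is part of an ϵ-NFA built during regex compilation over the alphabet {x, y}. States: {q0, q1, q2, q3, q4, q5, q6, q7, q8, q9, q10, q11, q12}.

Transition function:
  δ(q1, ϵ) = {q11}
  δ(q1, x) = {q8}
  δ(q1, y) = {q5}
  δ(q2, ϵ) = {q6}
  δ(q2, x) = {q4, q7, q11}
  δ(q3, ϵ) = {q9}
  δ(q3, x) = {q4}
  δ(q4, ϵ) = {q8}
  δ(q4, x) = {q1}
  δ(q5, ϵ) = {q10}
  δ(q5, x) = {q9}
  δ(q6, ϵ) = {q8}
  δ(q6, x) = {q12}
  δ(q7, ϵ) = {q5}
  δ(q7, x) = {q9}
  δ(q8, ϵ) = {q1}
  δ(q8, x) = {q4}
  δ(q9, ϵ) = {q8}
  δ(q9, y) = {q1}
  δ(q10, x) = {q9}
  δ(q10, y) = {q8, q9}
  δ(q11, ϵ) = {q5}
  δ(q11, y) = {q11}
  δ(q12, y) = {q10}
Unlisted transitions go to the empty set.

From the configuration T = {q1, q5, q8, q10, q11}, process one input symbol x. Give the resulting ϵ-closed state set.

{q1, q4, q5, q8, q9, q10, q11}

q1 on x → {q8}.
q5 on x → {q9}.
q8 on x → {q4}.
q10 on x → {q9}.
No x-transition from q11.
Union after reading x: {q4, q8, q9}.
Now take the ϵ-closure:
From q8 via ϵ: add q1.
From q1 via ϵ: add q11.
From q11 via ϵ: add q5.
From q5 via ϵ: add q10.
No new states can be added; the closed set is {q1, q4, q5, q8, q9, q10, q11}.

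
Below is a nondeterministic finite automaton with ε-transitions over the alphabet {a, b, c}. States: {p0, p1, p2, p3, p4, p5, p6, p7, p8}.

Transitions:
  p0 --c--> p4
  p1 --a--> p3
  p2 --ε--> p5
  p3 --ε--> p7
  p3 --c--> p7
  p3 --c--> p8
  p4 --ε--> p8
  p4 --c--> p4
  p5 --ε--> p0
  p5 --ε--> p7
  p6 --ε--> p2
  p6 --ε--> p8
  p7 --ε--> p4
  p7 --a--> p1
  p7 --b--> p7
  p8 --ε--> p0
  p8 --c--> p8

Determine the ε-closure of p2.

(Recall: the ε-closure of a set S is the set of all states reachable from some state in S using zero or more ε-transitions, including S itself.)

{p0, p2, p4, p5, p7, p8}

Start with {p2}.
From p2 via ε: add p5.
From p5 via ε: add p0, p7.
From p7 via ε: add p4.
From p4 via ε: add p8.
No new states can be added; the closed set is {p0, p2, p4, p5, p7, p8}.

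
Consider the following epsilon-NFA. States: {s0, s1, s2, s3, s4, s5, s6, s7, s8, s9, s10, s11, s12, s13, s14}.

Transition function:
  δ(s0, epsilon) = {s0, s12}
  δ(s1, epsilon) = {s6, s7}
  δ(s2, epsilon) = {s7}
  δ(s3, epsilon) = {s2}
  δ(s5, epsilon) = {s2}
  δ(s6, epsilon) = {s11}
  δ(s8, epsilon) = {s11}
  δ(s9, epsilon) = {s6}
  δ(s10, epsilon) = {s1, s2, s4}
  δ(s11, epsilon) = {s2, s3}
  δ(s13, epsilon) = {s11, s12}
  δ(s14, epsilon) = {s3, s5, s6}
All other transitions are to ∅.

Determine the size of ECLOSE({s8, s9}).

Start with {s8, s9}.
From s8 via epsilon: add s11.
From s9 via epsilon: add s6.
From s11 via epsilon: add s2, s3.
From s2 via epsilon: add s7.
epsilon-closure = {s2, s3, s6, s7, s8, s9, s11}, which has 7 states.

7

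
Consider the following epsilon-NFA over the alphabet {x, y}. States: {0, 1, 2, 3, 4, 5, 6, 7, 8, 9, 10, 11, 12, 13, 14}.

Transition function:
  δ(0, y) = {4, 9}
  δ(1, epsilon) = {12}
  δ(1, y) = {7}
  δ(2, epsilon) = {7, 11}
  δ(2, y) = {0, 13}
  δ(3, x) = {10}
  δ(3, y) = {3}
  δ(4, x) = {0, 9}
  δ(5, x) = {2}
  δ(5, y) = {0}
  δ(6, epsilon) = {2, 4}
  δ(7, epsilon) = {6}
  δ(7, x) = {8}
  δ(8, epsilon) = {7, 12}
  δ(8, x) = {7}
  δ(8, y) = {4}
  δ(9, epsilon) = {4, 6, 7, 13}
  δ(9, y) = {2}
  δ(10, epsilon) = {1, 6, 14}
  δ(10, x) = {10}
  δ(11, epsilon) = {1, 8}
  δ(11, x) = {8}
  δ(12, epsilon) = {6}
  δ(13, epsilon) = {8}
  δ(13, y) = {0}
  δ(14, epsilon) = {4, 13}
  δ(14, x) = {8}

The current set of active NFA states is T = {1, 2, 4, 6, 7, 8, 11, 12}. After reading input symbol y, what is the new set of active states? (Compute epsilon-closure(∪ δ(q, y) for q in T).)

{0, 1, 2, 4, 6, 7, 8, 11, 12, 13}

1 on y → {7}.
2 on y → {0, 13}.
8 on y → {4}.
No y-transition from 4, 6, 7, 11, 12.
Union after reading y: {0, 4, 7, 13}.
Now take the epsilon-closure:
From 7 via epsilon: add 6.
From 13 via epsilon: add 8.
From 6 via epsilon: add 2.
From 8 via epsilon: add 12.
From 2 via epsilon: add 11.
From 11 via epsilon: add 1.
No new states can be added; the closed set is {0, 1, 2, 4, 6, 7, 8, 11, 12, 13}.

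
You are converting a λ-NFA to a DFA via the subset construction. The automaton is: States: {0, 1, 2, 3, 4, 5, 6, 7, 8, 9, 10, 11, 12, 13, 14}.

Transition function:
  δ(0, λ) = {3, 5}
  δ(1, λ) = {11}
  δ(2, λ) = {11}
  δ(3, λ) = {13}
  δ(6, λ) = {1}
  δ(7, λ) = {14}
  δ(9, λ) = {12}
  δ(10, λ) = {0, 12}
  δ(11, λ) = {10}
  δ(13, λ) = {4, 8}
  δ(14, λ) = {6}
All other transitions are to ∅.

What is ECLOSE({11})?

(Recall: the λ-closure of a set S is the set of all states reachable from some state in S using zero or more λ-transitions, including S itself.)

Start with {11}.
From 11 via λ: add 10.
From 10 via λ: add 0, 12.
From 0 via λ: add 3, 5.
From 3 via λ: add 13.
From 13 via λ: add 4, 8.
No new states can be added; the closed set is {0, 3, 4, 5, 8, 10, 11, 12, 13}.

{0, 3, 4, 5, 8, 10, 11, 12, 13}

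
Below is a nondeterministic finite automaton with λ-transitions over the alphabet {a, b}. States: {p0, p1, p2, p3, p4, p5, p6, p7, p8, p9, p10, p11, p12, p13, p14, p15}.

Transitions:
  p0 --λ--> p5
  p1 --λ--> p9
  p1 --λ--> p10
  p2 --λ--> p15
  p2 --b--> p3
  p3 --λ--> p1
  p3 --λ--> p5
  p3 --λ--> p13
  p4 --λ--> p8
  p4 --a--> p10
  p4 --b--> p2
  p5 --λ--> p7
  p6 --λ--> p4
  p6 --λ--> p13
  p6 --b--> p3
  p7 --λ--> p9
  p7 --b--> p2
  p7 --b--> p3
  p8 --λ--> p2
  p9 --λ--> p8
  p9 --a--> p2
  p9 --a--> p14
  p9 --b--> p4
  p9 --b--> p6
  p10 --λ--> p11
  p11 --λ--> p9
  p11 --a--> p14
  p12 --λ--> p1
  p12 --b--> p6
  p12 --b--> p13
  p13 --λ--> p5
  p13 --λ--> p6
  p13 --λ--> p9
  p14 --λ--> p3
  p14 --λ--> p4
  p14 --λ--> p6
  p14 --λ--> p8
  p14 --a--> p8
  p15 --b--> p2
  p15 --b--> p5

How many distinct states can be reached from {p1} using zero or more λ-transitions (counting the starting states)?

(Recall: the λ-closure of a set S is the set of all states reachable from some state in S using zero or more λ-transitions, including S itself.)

7

Start with {p1}.
From p1 via λ: add p9, p10.
From p9 via λ: add p8.
From p10 via λ: add p11.
From p8 via λ: add p2.
From p2 via λ: add p15.
λ-closure = {p1, p2, p8, p9, p10, p11, p15}, which has 7 states.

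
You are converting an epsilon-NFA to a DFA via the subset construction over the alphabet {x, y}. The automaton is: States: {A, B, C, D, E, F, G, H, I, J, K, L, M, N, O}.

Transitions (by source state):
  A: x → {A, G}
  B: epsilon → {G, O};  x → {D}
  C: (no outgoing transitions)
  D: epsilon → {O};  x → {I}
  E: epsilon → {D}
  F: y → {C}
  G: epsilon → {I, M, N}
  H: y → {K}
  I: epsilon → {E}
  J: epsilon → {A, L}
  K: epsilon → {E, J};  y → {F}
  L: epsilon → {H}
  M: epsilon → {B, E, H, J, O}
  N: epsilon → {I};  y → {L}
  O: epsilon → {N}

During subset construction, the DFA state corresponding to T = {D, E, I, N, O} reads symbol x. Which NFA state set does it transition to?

D on x → {I}.
No x-transition from E, I, N, O.
Union after reading x: {I}.
Now take the epsilon-closure:
From I via epsilon: add E.
From E via epsilon: add D.
From D via epsilon: add O.
From O via epsilon: add N.
No new states can be added; the closed set is {D, E, I, N, O}.

{D, E, I, N, O}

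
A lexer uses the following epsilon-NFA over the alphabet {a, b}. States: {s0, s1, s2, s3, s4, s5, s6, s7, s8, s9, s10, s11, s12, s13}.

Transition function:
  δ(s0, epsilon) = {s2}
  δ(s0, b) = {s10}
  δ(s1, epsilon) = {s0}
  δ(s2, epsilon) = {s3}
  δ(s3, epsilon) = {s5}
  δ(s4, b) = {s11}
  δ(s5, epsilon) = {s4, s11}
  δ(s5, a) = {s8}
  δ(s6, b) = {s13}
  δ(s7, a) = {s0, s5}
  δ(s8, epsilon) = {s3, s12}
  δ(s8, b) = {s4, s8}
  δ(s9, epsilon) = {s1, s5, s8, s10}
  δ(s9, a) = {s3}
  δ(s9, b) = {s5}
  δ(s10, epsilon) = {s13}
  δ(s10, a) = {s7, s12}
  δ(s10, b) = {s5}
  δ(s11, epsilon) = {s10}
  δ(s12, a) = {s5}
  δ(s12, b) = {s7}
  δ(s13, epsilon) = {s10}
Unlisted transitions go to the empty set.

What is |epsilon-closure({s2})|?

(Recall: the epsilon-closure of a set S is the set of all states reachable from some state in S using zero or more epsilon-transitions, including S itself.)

7

Start with {s2}.
From s2 via epsilon: add s3.
From s3 via epsilon: add s5.
From s5 via epsilon: add s4, s11.
From s11 via epsilon: add s10.
From s10 via epsilon: add s13.
epsilon-closure = {s2, s3, s4, s5, s10, s11, s13}, which has 7 states.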